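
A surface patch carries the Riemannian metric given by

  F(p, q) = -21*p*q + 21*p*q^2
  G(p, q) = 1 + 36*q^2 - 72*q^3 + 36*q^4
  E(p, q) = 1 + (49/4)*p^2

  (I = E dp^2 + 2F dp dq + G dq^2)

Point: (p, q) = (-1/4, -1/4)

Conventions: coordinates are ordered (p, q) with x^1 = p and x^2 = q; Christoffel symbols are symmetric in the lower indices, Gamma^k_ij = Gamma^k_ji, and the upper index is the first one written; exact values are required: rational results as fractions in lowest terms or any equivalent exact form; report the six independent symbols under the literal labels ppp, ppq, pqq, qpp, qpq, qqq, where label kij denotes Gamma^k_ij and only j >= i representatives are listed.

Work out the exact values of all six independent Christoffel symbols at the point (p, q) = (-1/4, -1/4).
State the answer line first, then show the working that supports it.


Answer: Gamma_ppp = -98/169, Gamma_ppq = 0, Gamma_pqq = 252/169, Gamma_qpp = 210/169, Gamma_qpq = 0, Gamma_qqq = -540/169

E = 113/64, F = -105/64, G = 289/64 at the point
E_p = -49/8, E_q = 0, F_p = 105/16, F_q = 63/8, G_p = 0, G_q = -135/4
EG - F^2 = 169/32;  g^inv = (32/169) * [[289/64, 105/64], [105/64, 113/64]]
first-kind symbols [ij,l] = (1/2)(d_i g_jl + d_j g_il - d_l g_ij): [pp,p] = E_p/2 = -49/16, [pp,q] = F_p - E_q/2 = 105/16, [pq,p] = E_q/2 = 0, [pq,q] = G_p/2 = 0, [qq,p] = F_q - G_p/2 = 63/8, [qq,q] = G_q/2 = -135/8
Gamma^p_ij = (G*[ij,p] - F*[ij,q])/(EG - F^2), Gamma^q_ij = (E*[ij,q] - F*[ij,p])/(EG - F^2)


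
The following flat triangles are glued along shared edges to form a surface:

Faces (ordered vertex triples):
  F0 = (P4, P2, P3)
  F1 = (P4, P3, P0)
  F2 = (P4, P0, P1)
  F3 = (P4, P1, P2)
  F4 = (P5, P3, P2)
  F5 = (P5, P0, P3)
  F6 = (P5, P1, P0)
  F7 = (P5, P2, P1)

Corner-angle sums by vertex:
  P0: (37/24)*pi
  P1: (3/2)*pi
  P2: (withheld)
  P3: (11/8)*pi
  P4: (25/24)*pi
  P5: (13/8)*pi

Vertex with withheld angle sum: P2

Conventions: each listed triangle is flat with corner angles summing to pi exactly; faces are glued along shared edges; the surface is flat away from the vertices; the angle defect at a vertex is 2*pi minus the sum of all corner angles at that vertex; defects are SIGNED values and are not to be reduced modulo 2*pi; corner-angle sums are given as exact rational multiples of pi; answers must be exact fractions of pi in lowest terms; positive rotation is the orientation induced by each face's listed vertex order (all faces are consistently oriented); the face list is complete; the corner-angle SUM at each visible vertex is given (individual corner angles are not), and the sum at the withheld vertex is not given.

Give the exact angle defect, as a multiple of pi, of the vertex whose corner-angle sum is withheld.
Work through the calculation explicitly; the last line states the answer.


V = 6, E = 12, F = 8; chi = V - E + F = 2
Gauss-Bonnet: total defect = 2*pi*chi = 4*pi; visible defects sum to (35/12)*pi

Answer: defect(P2) = (13/12)*pi


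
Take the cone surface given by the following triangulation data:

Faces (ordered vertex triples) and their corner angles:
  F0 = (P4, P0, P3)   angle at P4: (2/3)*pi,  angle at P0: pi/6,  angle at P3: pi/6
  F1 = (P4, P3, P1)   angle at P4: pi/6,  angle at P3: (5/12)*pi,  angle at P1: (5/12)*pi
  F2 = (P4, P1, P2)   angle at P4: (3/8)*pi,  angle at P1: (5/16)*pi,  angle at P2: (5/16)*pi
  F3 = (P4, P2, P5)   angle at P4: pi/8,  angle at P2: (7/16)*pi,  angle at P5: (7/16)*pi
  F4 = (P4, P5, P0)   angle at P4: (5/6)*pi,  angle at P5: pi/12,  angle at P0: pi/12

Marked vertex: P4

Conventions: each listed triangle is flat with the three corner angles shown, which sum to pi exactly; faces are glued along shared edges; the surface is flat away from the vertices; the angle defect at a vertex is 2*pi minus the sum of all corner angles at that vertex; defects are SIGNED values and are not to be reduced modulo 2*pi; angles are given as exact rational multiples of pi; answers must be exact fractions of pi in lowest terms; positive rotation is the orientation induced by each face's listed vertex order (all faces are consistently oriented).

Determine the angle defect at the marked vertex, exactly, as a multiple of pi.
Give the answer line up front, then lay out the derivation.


Answer: defect(P4) = -pi/6

Sum of corner angles at P4: (13/6)*pi
defect = 2*pi - (13/6)*pi


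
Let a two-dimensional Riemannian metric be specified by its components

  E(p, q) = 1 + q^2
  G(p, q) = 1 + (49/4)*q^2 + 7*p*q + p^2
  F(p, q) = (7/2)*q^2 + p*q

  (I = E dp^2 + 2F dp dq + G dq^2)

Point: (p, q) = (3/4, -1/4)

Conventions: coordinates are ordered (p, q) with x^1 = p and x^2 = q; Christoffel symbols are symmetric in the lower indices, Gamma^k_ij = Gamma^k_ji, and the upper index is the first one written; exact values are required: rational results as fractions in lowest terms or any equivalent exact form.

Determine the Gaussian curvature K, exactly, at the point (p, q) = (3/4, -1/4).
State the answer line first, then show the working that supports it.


Answer: K = -4096/4761

E = 17/16, F = 1/32, G = 65/64, EG - F^2 = 69/64 at the point
E_p = 0, E_q = -1/2, F_p = -1/4, F_q = -1, G_p = -1/4, G_q = -7/8
E_qq = 2, F_pq = 1, G_pp = 2
K follows from Brioschi's formula, (det M1 - det M2)/(EG - F^2)^2.
M1 = [[-E_qq/2 + F_pq - G_pp/2, E_p/2, F_p - E_q/2], [F_q - G_p/2, E, F], [G_q/2, F, G]] = [[-1, 0, 0], [-7/8, 17/16, 1/32], [-7/16, 1/32, 65/64]]; det M1 = -69/64
M2 = [[0, E_q/2, G_p/2], [E_q/2, E, F], [G_p/2, F, G]] = [[0, -1/4, -1/8], [-1/4, 17/16, 1/32], [-1/8, 1/32, 65/64]]; det M2 = -5/64
det M1 - det M2 = -1; K = -1 / (69/64)^2 = -4096/4761


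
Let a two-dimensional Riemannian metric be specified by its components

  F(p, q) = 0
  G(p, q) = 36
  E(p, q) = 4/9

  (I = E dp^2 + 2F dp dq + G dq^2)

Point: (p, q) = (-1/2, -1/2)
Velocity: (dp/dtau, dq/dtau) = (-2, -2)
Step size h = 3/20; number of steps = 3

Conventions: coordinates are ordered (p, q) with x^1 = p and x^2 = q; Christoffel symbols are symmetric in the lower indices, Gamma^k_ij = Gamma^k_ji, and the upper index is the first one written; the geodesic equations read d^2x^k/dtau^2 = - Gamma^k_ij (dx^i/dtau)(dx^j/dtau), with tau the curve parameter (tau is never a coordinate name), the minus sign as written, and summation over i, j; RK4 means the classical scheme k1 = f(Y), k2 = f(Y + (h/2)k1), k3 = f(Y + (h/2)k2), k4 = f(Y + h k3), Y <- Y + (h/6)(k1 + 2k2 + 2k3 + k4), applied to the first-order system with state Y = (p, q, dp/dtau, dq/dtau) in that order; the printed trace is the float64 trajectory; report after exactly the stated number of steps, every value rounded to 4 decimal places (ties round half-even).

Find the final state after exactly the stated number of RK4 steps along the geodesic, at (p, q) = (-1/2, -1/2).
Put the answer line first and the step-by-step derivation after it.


Answer: p = -1.4000, q = -1.4000, dp/dtau = -2.0000, dq/dtau = -2.0000

f(Y) = (dp/dtau, dq/dtau, -Gamma^p_ij Y'^i Y'^j, -Gamma^q_ij Y'^i Y'^j) with the Gammas evaluated at the stage position; h = 0.150000; intermediate values shown to 6 dp
step 0: p = -0.5000, q = -0.5000, dp/dtau = -2.0000, dq/dtau = -2.0000
step 1:
  k1: at (p, q) = (-0.500000, -0.500000), (dp/dtau, dq/dtau) = (-2.000000, -2.000000); Gamma_ppp = 0.000000, Gamma_ppq = 0.000000, Gamma_pqq = 0.000000, Gamma_qpp = 0.000000, Gamma_qpq = 0.000000, Gamma_qqq = 0.000000; k1 = (-2.000000, -2.000000, 0.000000, 0.000000)
  k2: at (p, q) = (-0.650000, -0.650000), (dp/dtau, dq/dtau) = (-2.000000, -2.000000); Gamma_ppp = 0.000000, Gamma_ppq = 0.000000, Gamma_pqq = 0.000000, Gamma_qpp = 0.000000, Gamma_qpq = 0.000000, Gamma_qqq = 0.000000; k2 = (-2.000000, -2.000000, 0.000000, 0.000000)
  k3: at (p, q) = (-0.650000, -0.650000), (dp/dtau, dq/dtau) = (-2.000000, -2.000000); Gamma_ppp = 0.000000, Gamma_ppq = 0.000000, Gamma_pqq = 0.000000, Gamma_qpp = 0.000000, Gamma_qpq = 0.000000, Gamma_qqq = 0.000000; k3 = (-2.000000, -2.000000, 0.000000, 0.000000)
  k4: at (p, q) = (-0.800000, -0.800000), (dp/dtau, dq/dtau) = (-2.000000, -2.000000); Gamma_ppp = 0.000000, Gamma_ppq = 0.000000, Gamma_pqq = 0.000000, Gamma_qpp = 0.000000, Gamma_qpq = 0.000000, Gamma_qqq = 0.000000; k4 = (-2.000000, -2.000000, 0.000000, 0.000000)
  Y <- Y + (h/6)(k1 + 2k2 + 2k3 + k4): p = -0.8000, q = -0.8000, dp/dtau = -2.0000, dq/dtau = -2.0000
step 2:
  k1: at (p, q) = (-0.800000, -0.800000), (dp/dtau, dq/dtau) = (-2.000000, -2.000000); Gamma_ppp = 0.000000, Gamma_ppq = 0.000000, Gamma_pqq = 0.000000, Gamma_qpp = 0.000000, Gamma_qpq = 0.000000, Gamma_qqq = 0.000000; k1 = (-2.000000, -2.000000, 0.000000, 0.000000)
  k2: at (p, q) = (-0.950000, -0.950000), (dp/dtau, dq/dtau) = (-2.000000, -2.000000); Gamma_ppp = 0.000000, Gamma_ppq = 0.000000, Gamma_pqq = 0.000000, Gamma_qpp = 0.000000, Gamma_qpq = 0.000000, Gamma_qqq = 0.000000; k2 = (-2.000000, -2.000000, 0.000000, 0.000000)
  k3: at (p, q) = (-0.950000, -0.950000), (dp/dtau, dq/dtau) = (-2.000000, -2.000000); Gamma_ppp = 0.000000, Gamma_ppq = 0.000000, Gamma_pqq = 0.000000, Gamma_qpp = 0.000000, Gamma_qpq = 0.000000, Gamma_qqq = 0.000000; k3 = (-2.000000, -2.000000, 0.000000, 0.000000)
  k4: at (p, q) = (-1.100000, -1.100000), (dp/dtau, dq/dtau) = (-2.000000, -2.000000); Gamma_ppp = 0.000000, Gamma_ppq = 0.000000, Gamma_pqq = 0.000000, Gamma_qpp = 0.000000, Gamma_qpq = 0.000000, Gamma_qqq = 0.000000; k4 = (-2.000000, -2.000000, 0.000000, 0.000000)
  Y <- Y + (h/6)(k1 + 2k2 + 2k3 + k4): p = -1.1000, q = -1.1000, dp/dtau = -2.0000, dq/dtau = -2.0000
step 3:
  k1: at (p, q) = (-1.100000, -1.100000), (dp/dtau, dq/dtau) = (-2.000000, -2.000000); Gamma_ppp = 0.000000, Gamma_ppq = 0.000000, Gamma_pqq = 0.000000, Gamma_qpp = 0.000000, Gamma_qpq = 0.000000, Gamma_qqq = 0.000000; k1 = (-2.000000, -2.000000, 0.000000, 0.000000)
  k2: at (p, q) = (-1.250000, -1.250000), (dp/dtau, dq/dtau) = (-2.000000, -2.000000); Gamma_ppp = 0.000000, Gamma_ppq = 0.000000, Gamma_pqq = 0.000000, Gamma_qpp = 0.000000, Gamma_qpq = 0.000000, Gamma_qqq = 0.000000; k2 = (-2.000000, -2.000000, 0.000000, 0.000000)
  k3: at (p, q) = (-1.250000, -1.250000), (dp/dtau, dq/dtau) = (-2.000000, -2.000000); Gamma_ppp = 0.000000, Gamma_ppq = 0.000000, Gamma_pqq = 0.000000, Gamma_qpp = 0.000000, Gamma_qpq = 0.000000, Gamma_qqq = 0.000000; k3 = (-2.000000, -2.000000, 0.000000, 0.000000)
  k4: at (p, q) = (-1.400000, -1.400000), (dp/dtau, dq/dtau) = (-2.000000, -2.000000); Gamma_ppp = 0.000000, Gamma_ppq = 0.000000, Gamma_pqq = 0.000000, Gamma_qpp = 0.000000, Gamma_qpq = 0.000000, Gamma_qqq = 0.000000; k4 = (-2.000000, -2.000000, 0.000000, 0.000000)
  Y <- Y + (h/6)(k1 + 2k2 + 2k3 + k4): p = -1.4000, q = -1.4000, dp/dtau = -2.0000, dq/dtau = -2.0000


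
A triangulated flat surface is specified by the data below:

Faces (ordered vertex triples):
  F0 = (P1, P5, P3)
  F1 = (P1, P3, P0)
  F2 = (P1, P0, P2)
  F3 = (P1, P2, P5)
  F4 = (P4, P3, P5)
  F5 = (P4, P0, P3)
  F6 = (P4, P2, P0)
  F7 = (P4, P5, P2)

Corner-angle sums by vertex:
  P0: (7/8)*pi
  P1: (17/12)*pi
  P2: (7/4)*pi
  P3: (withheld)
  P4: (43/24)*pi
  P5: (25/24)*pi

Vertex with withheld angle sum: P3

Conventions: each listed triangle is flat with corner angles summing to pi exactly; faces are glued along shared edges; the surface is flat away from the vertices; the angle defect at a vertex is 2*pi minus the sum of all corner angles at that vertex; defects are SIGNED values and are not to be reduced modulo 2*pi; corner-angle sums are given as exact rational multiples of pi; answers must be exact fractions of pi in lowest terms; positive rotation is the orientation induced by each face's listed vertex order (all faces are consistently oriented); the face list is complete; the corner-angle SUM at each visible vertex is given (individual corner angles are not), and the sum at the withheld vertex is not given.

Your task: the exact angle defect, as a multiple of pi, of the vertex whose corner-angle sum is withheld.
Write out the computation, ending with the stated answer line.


V = 6, E = 12, F = 8; chi = V - E + F = 2
Gauss-Bonnet: total defect = 2*pi*chi = 4*pi; visible defects sum to (25/8)*pi

Answer: defect(P3) = (7/8)*pi


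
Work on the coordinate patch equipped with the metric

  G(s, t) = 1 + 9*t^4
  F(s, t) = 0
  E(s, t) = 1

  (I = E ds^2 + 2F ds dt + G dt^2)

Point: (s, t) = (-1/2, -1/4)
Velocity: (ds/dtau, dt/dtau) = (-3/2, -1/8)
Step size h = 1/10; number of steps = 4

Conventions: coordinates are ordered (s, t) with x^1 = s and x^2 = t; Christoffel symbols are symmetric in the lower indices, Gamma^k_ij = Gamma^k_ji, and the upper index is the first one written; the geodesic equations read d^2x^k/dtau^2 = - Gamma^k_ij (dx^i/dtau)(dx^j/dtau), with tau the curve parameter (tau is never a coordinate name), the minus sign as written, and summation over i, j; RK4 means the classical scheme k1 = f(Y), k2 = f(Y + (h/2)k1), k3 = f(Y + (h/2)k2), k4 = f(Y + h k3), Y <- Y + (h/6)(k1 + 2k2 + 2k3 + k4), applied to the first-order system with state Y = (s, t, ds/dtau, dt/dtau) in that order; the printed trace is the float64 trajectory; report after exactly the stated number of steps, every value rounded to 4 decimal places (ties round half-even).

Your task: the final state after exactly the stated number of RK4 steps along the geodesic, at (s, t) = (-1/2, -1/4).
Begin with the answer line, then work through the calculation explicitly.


Answer: s = -1.1000, t = -0.2996, ds/dtau = -1.5000, dt/dtau = -0.1228

f(Y) = (ds/dtau, dt/dtau, -Gamma^s_ij Y'^i Y'^j, -Gamma^t_ij Y'^i Y'^j) with the Gammas evaluated at the stage position; h = 0.100000; intermediate values shown to 6 dp
step 0: s = -0.5000, t = -0.2500, ds/dtau = -1.5000, dt/dtau = -0.1250
step 1:
  k1: at (s, t) = (-0.500000, -0.250000), (ds/dtau, dt/dtau) = (-1.500000, -0.125000); Gamma_sss = 0.000000, Gamma_sst = 0.000000, Gamma_stt = 0.000000, Gamma_tss = 0.000000, Gamma_tst = 0.000000, Gamma_ttt = -0.271698; k1 = (-1.500000, -0.125000, 0.000000, 0.004245)
  k2: at (s, t) = (-0.575000, -0.256250), (ds/dtau, dt/dtau) = (-1.500000, -0.124788); Gamma_sss = 0.000000, Gamma_sst = 0.000000, Gamma_stt = 0.000000, Gamma_tss = 0.000000, Gamma_tst = 0.000000, Gamma_ttt = -0.291561; k2 = (-1.500000, -0.124788, 0.000000, 0.004540)
  k3: at (s, t) = (-0.575000, -0.256239), (ds/dtau, dt/dtau) = (-1.500000, -0.124773); Gamma_sss = 0.000000, Gamma_sst = 0.000000, Gamma_stt = 0.000000, Gamma_tss = 0.000000, Gamma_tst = 0.000000, Gamma_ttt = -0.291527; k3 = (-1.500000, -0.124773, 0.000000, 0.004539)
  k4: at (s, t) = (-0.650000, -0.262477), (ds/dtau, dt/dtau) = (-1.500000, -0.124546); Gamma_sss = 0.000000, Gamma_sst = 0.000000, Gamma_stt = 0.000000, Gamma_tss = 0.000000, Gamma_tst = 0.000000, Gamma_ttt = -0.312163; k4 = (-1.500000, -0.124546, 0.000000, 0.004842)
  Y <- Y + (h/6)(k1 + 2k2 + 2k3 + k4): s = -0.6500, t = -0.2625, ds/dtau = -1.5000, dt/dtau = -0.1245
step 2:
  k1: at (s, t) = (-0.650000, -0.262478), (ds/dtau, dt/dtau) = (-1.500000, -0.124546); Gamma_sss = 0.000000, Gamma_sst = 0.000000, Gamma_stt = 0.000000, Gamma_tss = 0.000000, Gamma_tst = 0.000000, Gamma_ttt = -0.312164; k1 = (-1.500000, -0.124546, 0.000000, 0.004842)
  k2: at (s, t) = (-0.725000, -0.268705), (ds/dtau, dt/dtau) = (-1.500000, -0.124304); Gamma_sss = 0.000000, Gamma_sst = 0.000000, Gamma_stt = 0.000000, Gamma_tss = 0.000000, Gamma_tst = 0.000000, Gamma_ttt = -0.333570; k2 = (-1.500000, -0.124304, 0.000000, 0.005154)
  k3: at (s, t) = (-0.725000, -0.268693), (ds/dtau, dt/dtau) = (-1.500000, -0.124288); Gamma_sss = 0.000000, Gamma_sst = 0.000000, Gamma_stt = 0.000000, Gamma_tss = 0.000000, Gamma_tst = 0.000000, Gamma_ttt = -0.333528; k3 = (-1.500000, -0.124288, 0.000000, 0.005152)
  k4: at (s, t) = (-0.800000, -0.274907), (ds/dtau, dt/dtau) = (-1.500000, -0.124031); Gamma_sss = 0.000000, Gamma_sst = 0.000000, Gamma_stt = 0.000000, Gamma_tss = 0.000000, Gamma_tst = 0.000000, Gamma_ttt = -0.355680; k4 = (-1.500000, -0.124031, 0.000000, 0.005472)
  Y <- Y + (h/6)(k1 + 2k2 + 2k3 + k4): s = -0.8000, t = -0.2749, ds/dtau = -1.5000, dt/dtau = -0.1240
step 3:
  k1: at (s, t) = (-0.800000, -0.274907), (ds/dtau, dt/dtau) = (-1.500000, -0.124030); Gamma_sss = 0.000000, Gamma_sst = 0.000000, Gamma_stt = 0.000000, Gamma_tss = 0.000000, Gamma_tst = 0.000000, Gamma_ttt = -0.355682; k1 = (-1.500000, -0.124030, 0.000000, 0.005472)
  k2: at (s, t) = (-0.875000, -0.281109), (ds/dtau, dt/dtau) = (-1.500000, -0.123757); Gamma_sss = 0.000000, Gamma_sst = 0.000000, Gamma_stt = 0.000000, Gamma_tss = 0.000000, Gamma_tst = 0.000000, Gamma_ttt = -0.378572; k2 = (-1.500000, -0.123757, 0.000000, 0.005798)
  k3: at (s, t) = (-0.875000, -0.281095), (ds/dtau, dt/dtau) = (-1.500000, -0.123741); Gamma_sss = 0.000000, Gamma_sst = 0.000000, Gamma_stt = 0.000000, Gamma_tss = 0.000000, Gamma_tst = 0.000000, Gamma_ttt = -0.378521; k3 = (-1.500000, -0.123741, 0.000000, 0.005796)
  k4: at (s, t) = (-0.950000, -0.287281), (ds/dtau, dt/dtau) = (-1.500000, -0.123451); Gamma_sss = 0.000000, Gamma_sst = 0.000000, Gamma_stt = 0.000000, Gamma_tss = 0.000000, Gamma_tst = 0.000000, Gamma_ttt = -0.402120; k4 = (-1.500000, -0.123451, 0.000000, 0.006128)
  Y <- Y + (h/6)(k1 + 2k2 + 2k3 + k4): s = -0.9500, t = -0.2873, ds/dtau = -1.5000, dt/dtau = -0.1235
step 4:
  k1: at (s, t) = (-0.950000, -0.287282), (ds/dtau, dt/dtau) = (-1.500000, -0.123451); Gamma_sss = 0.000000, Gamma_sst = 0.000000, Gamma_stt = 0.000000, Gamma_tss = 0.000000, Gamma_tst = 0.000000, Gamma_ttt = -0.402122; k1 = (-1.500000, -0.123451, 0.000000, 0.006128)
  k2: at (s, t) = (-1.025000, -0.293454), (ds/dtau, dt/dtau) = (-1.500000, -0.123144); Gamma_sss = 0.000000, Gamma_sst = 0.000000, Gamma_stt = 0.000000, Gamma_tss = 0.000000, Gamma_tst = 0.000000, Gamma_ttt = -0.426417; k2 = (-1.500000, -0.123144, 0.000000, 0.006466)
  k3: at (s, t) = (-1.025000, -0.293439), (ds/dtau, dt/dtau) = (-1.500000, -0.123127); Gamma_sss = 0.000000, Gamma_sst = 0.000000, Gamma_stt = 0.000000, Gamma_tss = 0.000000, Gamma_tst = 0.000000, Gamma_ttt = -0.426355; k3 = (-1.500000, -0.123127, 0.000000, 0.006464)
  k4: at (s, t) = (-1.100000, -0.299594), (ds/dtau, dt/dtau) = (-1.500000, -0.122804); Gamma_sss = 0.000000, Gamma_sst = 0.000000, Gamma_stt = 0.000000, Gamma_tss = 0.000000, Gamma_tst = 0.000000, Gamma_ttt = -0.451309; k4 = (-1.500000, -0.122804, 0.000000, 0.006806)
  Y <- Y + (h/6)(k1 + 2k2 + 2k3 + k4): s = -1.1000, t = -0.2996, ds/dtau = -1.5000, dt/dtau = -0.1228


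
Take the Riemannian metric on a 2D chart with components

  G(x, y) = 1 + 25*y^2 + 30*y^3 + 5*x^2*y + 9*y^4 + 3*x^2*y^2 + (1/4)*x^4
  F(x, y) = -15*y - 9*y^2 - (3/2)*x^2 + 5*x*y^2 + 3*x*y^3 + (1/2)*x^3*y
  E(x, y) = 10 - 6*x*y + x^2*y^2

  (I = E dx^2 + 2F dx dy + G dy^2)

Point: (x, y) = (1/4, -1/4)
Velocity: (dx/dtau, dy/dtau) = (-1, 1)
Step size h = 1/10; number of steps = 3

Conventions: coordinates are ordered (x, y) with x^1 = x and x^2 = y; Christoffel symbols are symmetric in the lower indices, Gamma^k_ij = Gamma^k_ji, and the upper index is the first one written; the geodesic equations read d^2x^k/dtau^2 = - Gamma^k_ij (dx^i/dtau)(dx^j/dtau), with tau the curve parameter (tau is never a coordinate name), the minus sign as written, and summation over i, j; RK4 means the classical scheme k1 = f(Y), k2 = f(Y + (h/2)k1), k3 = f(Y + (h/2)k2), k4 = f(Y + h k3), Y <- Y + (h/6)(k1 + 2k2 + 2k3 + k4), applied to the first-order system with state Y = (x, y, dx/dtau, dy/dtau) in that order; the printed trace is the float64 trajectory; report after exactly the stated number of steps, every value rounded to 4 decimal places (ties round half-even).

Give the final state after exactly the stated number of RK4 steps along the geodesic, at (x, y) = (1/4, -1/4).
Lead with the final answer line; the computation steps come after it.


Answer: x = 0.0001, y = 0.0595, dx/dtau = -0.6129, dy/dtau = 1.0421

f(Y) = (dx/dtau, dy/dtau, -Gamma^x_ij Y'^i Y'^j, -Gamma^y_ij Y'^i Y'^j) with the Gammas evaluated at the stage position; h = 0.100000; intermediate values shown to 6 dp
step 0: x = 0.2500, y = -0.2500, dx/dtau = -1.0000, dy/dtau = 1.0000
step 1:
  k1: at (x, y) = (0.250000, -0.250000), (dx/dtau, dy/dtau) = (-1.000000, 1.000000); Gamma_xxx = 0.066911, Gamma_xxy = -0.066911, Gamma_xyy = -0.936759, Gamma_yxx = 0.022531, Gamma_yxy = -0.022531, Gamma_yyy = -0.315439; k1 = (-1.000000, 1.000000, 0.736025, 0.247845)
  k2: at (x, y) = (0.200000, -0.200000), (dx/dtau, dy/dtau) = (-0.963199, 1.012392); Gamma_xxx = 0.055367, Gamma_xxy = -0.055367, Gamma_xyy = -1.051980, Gamma_yxx = 0.015663, Gamma_yxy = -0.015663, Gamma_yyy = -0.297600; k2 = (-0.963199, 1.012392, 0.918866, 0.259942)
  k3: at (x, y) = (0.201840, -0.199380), (dx/dtau, dy/dtau) = (-0.954057, 1.012997); Gamma_xxx = 0.055216, Gamma_xxy = -0.055898, Gamma_xyy = -1.053400, Gamma_yxx = 0.015570, Gamma_yxy = -0.015762, Gamma_yyy = -0.297033; k3 = (-0.954057, 1.012997, 0.922656, 0.260167)
  k4: at (x, y) = (0.154594, -0.148700), (dx/dtau, dy/dtau) = (-0.907734, 1.026017); Gamma_xxx = 0.042484, Gamma_xxy = -0.044168, Gamma_xyy = -1.173600, Gamma_yxx = 0.009349, Gamma_yxy = -0.009719, Gamma_yyy = -0.258254; k4 = (-0.907734, 1.026017, 1.118184, 0.246059)
  Y <- Y + (h/6)(k1 + 2k2 + 2k3 + k4): x = 0.1543, y = -0.1487, dx/dtau = -0.9077, dy/dtau = 1.0256
step 2:
  k1: at (x, y) = (0.154296, -0.148720), (dx/dtau, dy/dtau) = (-0.907712, 1.025569); Gamma_xxx = 0.042489, Gamma_xxy = -0.044082, Gamma_xyy = -1.173559, Gamma_yxx = 0.009352, Gamma_yxy = -0.009702, Gamma_yyy = -0.258298; k1 = (-0.907712, 1.025569, 1.117256, 0.245906)
  k2: at (x, y) = (0.108910, -0.097442), (dx/dtau, dy/dtau) = (-0.851850, 1.037864); Gamma_xxx = 0.028568, Gamma_xxy = -0.031930, Gamma_xyy = -1.294494, Gamma_yxx = 0.004297, Gamma_yxy = -0.004802, Gamma_yyy = -0.194690; k2 = (-0.851850, 1.037864, 1.317189, 0.198104)
  k3: at (x, y) = (0.111703, -0.096827), (dx/dtau, dy/dtau) = (-0.841853, 1.035474); Gamma_xxx = 0.028394, Gamma_xxy = -0.032756, Gamma_xyy = -1.295852, Gamma_yxx = 0.004242, Gamma_yxy = -0.004893, Gamma_yyy = -0.193580; k3 = (-0.841853, 1.035474, 1.312189, 0.196021)
  k4: at (x, y) = (0.070111, -0.045173), (dx/dtau, dy/dtau) = (-0.776494, 1.045171); Gamma_xxx = 0.013477, Gamma_xxy = -0.020917, Gamma_xyy = -1.410844, Gamma_yxx = 0.000975, Gamma_yxy = -0.001513, Gamma_yyy = -0.102077; k4 = (-0.776494, 1.045171, 1.499103, 0.108463)
  Y <- Y + (h/6)(k1 + 2k2 + 2k3 + k4): x = 0.0698, y = -0.0451, dx/dtau = -0.7765, dy/dtau = 1.0446
step 3:
  k1: at (x, y) = (0.069769, -0.045096), (dx/dtau, dy/dtau) = (-0.776461, 1.044612); Gamma_xxx = 0.013454, Gamma_xxy = -0.020815, Gamma_xyy = -1.411008, Gamma_yxx = 0.000972, Gamma_yxy = -0.001504, Gamma_yyy = -0.101931; k1 = (-0.776461, 1.044612, 1.497835, 0.108204)
  k2: at (x, y) = (0.030946, 0.007134), (dx/dtau, dy/dtau) = (-0.701569, 1.050023); Gamma_xxx = -0.002140, Gamma_xxy = -0.009283, Gamma_xyy = -1.512731, Gamma_yxx = 0.000026, Gamma_yxy = 0.000112, Gamma_yyy = 0.018306; k2 = (-0.701569, 1.050023, 1.655234, -0.020031)
  k3: at (x, y) = (0.034691, 0.007405), (dx/dtau, dy/dtau) = (-0.693699, 1.043611); Gamma_xxx = -0.002221, Gamma_xxy = -0.010406, Gamma_xyy = -1.513216, Gamma_yxx = 0.000028, Gamma_yxy = 0.000131, Gamma_yyy = 0.019063; k3 = (-0.693699, 1.043611, 1.634080, -0.020585)
  k4: at (x, y) = (0.000399, 0.059265), (dx/dtau, dy/dtau) = (-0.613052, 1.042554); Gamma_xxx = -0.017614, Gamma_xxy = -0.000119, Gamma_xyy = -1.591698, Gamma_yxx = 0.001802, Gamma_yxy = 0.000012, Gamma_yyy = 0.162811; k4 = (-0.613052, 1.042554, 1.736514, -0.177624)
  Y <- Y + (h/6)(k1 + 2k2 + 2k3 + k4): x = 0.0001, y = 0.0595, dx/dtau = -0.6129, dy/dtau = 1.0421


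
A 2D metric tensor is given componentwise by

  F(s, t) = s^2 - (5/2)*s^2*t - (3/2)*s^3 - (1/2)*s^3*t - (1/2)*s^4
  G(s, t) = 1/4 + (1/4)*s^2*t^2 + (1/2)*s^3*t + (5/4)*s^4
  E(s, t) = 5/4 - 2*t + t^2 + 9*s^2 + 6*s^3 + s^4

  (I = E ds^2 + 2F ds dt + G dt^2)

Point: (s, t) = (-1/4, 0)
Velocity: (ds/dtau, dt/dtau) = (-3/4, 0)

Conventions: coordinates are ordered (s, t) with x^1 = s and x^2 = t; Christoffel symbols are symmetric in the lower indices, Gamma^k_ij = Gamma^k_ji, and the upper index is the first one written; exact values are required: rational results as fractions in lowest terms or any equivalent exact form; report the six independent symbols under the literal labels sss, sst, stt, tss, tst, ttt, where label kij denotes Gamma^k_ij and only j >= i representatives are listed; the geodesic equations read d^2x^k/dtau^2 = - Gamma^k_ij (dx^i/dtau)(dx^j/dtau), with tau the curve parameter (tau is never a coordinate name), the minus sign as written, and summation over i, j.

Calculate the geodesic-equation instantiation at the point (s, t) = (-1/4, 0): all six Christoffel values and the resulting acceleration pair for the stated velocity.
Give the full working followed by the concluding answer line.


E = 441/256, F = 43/512, G = 261/1024 at the point
E_s = -55/16, E_t = -2, F_s = -3/4, F_t = -19/128, G_s = -5/64, G_t = -1/128
EG - F^2 = 28313/65536;  g^inv = (65536/28313) * [[261/1024, -43/512], [-43/512, 441/256]]
first-kind symbols [ij,l] = (1/2)(d_i g_jl + d_j g_il - d_l g_ij): [ss,s] = E_s/2 = -55/32, [ss,t] = F_s - E_t/2 = 1/4, [st,s] = E_t/2 = -1, [st,t] = G_s/2 = -5/128, [tt,s] = F_t - G_s/2 = -7/64, [tt,t] = G_t/2 = -1/256
Gamma^s_ij = (G*[ij,s] - F*[ij,t])/(EG - F^2), Gamma^t_ij = (E*[ij,t] - F*[ij,s])/(EG - F^2)
Gamma_sss = -30086/28313, Gamma_sst = -16489/28313, Gamma_stt = -157/2462, Gamma_tss = 37684/28313, Gamma_tst = 1094/28313, Gamma_ttt = 7/1231
d^2s/dtau^2 = -(Gamma_sss*(-3/4)^2 + 2*Gamma_sst*(-3/4)*(0) + Gamma_stt*(0)^2) = 135387/226504
d^2t/dtau^2 = -(Gamma_tss*(-3/4)^2 + 2*Gamma_tst*(-3/4)*(0) + Gamma_ttt*(0)^2) = -84789/113252

Answer: Gamma_sss = -30086/28313, Gamma_sst = -16489/28313, Gamma_stt = -157/2462, Gamma_tss = 37684/28313, Gamma_tst = 1094/28313, Gamma_ttt = 7/1231; accelerations (d^2s/dtau^2, d^2t/dtau^2) = (135387/226504, -84789/113252)


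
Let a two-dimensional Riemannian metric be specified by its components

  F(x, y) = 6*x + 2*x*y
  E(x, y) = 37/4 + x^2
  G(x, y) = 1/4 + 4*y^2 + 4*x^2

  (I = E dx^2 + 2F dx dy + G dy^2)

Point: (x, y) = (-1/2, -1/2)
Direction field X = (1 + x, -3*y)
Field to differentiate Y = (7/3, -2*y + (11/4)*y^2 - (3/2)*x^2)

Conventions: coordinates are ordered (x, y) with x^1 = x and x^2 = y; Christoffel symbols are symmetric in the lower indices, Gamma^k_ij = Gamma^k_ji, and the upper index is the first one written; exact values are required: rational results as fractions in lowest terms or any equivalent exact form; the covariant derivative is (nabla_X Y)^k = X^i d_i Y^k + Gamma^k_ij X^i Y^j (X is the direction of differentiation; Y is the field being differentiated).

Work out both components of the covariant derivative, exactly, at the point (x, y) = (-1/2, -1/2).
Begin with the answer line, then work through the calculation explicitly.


Answer: (nabla_X Y)^x = -4963/5808, (nabla_X Y)^y = -3694/363

E = 19/2, F = -5/2, G = 9/4 at the point
E_x = -1, E_y = 0, F_x = 5, F_y = -1, G_x = -4, G_y = -4
EG - F^2 = 121/8;  g^inv = (8/121) * [[9/4, 5/2], [5/2, 19/2]]
first-kind symbols [ij,l] = (1/2)(d_i g_jl + d_j g_il - d_l g_ij): [xx,x] = E_x/2 = -1/2, [xx,y] = F_x - E_y/2 = 5, [xy,x] = E_y/2 = 0, [xy,y] = G_x/2 = -2, [yy,x] = F_y - G_x/2 = 1, [yy,y] = G_y/2 = -2
Gamma^x_ij = (G*[ij,x] - F*[ij,y])/(EG - F^2), Gamma^y_ij = (E*[ij,y] - F*[ij,x])/(EG - F^2)
Gamma_xxx = 91/121, Gamma_xxy = -40/121, Gamma_xyy = -2/11, Gamma_yxx = 370/121, Gamma_yxy = -152/121, Gamma_yyy = -12/11
X = (1/2, 3/2), Y = (7/3, 21/16) at the point


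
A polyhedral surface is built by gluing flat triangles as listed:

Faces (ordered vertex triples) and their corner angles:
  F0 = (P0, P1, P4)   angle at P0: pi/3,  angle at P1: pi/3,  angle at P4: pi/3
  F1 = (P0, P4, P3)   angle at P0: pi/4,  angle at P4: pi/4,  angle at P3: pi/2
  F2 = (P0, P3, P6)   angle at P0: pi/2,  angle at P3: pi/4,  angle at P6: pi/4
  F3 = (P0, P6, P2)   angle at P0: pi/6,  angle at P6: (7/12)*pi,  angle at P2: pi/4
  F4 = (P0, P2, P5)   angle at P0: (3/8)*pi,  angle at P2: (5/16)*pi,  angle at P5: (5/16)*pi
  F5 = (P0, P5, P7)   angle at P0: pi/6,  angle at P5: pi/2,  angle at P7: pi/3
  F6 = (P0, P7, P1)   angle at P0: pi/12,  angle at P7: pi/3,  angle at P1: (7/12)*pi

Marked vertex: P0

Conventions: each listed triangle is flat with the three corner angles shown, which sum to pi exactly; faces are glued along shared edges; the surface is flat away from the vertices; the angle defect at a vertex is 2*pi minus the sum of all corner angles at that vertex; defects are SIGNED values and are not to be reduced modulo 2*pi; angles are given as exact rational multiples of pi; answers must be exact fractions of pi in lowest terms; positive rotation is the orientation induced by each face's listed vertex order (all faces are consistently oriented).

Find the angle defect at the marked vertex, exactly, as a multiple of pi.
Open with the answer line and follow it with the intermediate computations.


Answer: defect(P0) = pi/8

Sum of corner angles at P0: (15/8)*pi
defect = 2*pi - (15/8)*pi


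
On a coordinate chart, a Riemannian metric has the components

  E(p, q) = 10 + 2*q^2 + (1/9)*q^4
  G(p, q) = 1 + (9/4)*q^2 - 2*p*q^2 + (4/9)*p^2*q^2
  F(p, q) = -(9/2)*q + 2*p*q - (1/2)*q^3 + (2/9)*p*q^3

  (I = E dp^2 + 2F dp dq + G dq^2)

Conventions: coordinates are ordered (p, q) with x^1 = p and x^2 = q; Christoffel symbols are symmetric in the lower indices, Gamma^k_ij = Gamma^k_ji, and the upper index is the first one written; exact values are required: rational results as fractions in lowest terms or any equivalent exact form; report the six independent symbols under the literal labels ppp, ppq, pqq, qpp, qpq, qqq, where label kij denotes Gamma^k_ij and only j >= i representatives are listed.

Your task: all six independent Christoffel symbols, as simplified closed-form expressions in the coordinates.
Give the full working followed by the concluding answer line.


E = 10 + 2*q^2 + (1/9)*q^4; F = -(9/2)*q + 2*p*q - (1/2)*q^3 + (2/9)*p*q^3; G = 1 + (9/4)*q^2 - 2*p*q^2 + (4/9)*p^2*q^2
Gamma^k_ij = (1/2) g^{kl} (d_i g_jl + d_j g_il - d_l g_ij), with g^inv = (1/(EG-F^2)) [[G, -F], [-F, E]]
first partials: E_p = 0, E_q = 4*q + (4/9)*q^3, F_p = 2*q + (2/9)*q^3, F_q = -9/2 + 2*p - (3/2)*q^2 + (2/3)*p*q^2, G_p = -2*q^2 + (8/9)*p*q^2, G_q = (9/2)*q - 4*p*q + (8/9)*p^2*q
D = EG - F^2 = 10 + (17/4)*q^2 - 2*p*q^2 + (1/9)*q^4 + (4/9)*p^2*q^2
expanded: Gamma^p_pp = (G E_p - 2F F_p + F E_q)/(2D), Gamma^p_pq = (G E_q - F G_p)/(2D), Gamma^p_qq = (2G F_q - G G_p - F G_q)/(2D), Gamma^q_pp = (2E F_p - E E_q - F E_p)/(2D), Gamma^q_pq = (E G_p - F E_q)/(2D), Gamma^q_qq = (E G_q - 2F F_q + F G_p)/(2D); substitute and cancel common factors

Answer: Gamma_ppp = 0, Gamma_ppq = (8*q^3 + 72*q)/(16*p^2*q^2 - 72*p*q^2 + 4*q^4 + 153*q^2 + 360), Gamma_pqq = (8*p*q^2 + 72*p - 18*q^2 - 162)/(16*p^2*q^2 - 72*p*q^2 + 4*q^4 + 153*q^2 + 360), Gamma_qpp = 0, Gamma_qpq = (16*p*q^2 - 36*q^2)/(16*p^2*q^2 - 72*p*q^2 + 4*q^4 + 153*q^2 + 360), Gamma_qqq = (16*p^2*q - 72*p*q + 81*q)/(16*p^2*q^2 - 72*p*q^2 + 4*q^4 + 153*q^2 + 360)


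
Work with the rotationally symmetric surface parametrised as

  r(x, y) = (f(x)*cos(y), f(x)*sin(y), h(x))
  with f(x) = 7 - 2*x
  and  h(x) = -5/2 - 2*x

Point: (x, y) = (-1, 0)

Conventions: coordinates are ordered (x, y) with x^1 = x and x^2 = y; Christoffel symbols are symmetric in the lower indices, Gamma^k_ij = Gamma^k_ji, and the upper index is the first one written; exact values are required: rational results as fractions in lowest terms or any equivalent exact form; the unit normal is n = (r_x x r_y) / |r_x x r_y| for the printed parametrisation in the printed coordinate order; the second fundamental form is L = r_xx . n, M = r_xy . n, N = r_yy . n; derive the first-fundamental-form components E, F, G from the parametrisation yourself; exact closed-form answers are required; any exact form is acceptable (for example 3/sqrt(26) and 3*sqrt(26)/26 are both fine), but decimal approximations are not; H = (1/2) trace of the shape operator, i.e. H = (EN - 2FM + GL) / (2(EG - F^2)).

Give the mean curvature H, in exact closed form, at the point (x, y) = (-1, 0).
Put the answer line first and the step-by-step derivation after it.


Answer: H = -sqrt(2)/36

f = 9, f' = -2, f'' = 0, h' = -2, h'' = 0
E = 8, F = 0, G = 81; answer radicand W^2 = 8
unnormalised second-form numerators: l = 0, m = 0, n = -18; L = l/sqrt(8), and similarly M = m/sqrt(W^2), N = n/sqrt(W^2)
H = (E*n - 2*F*m + G*l) / (2*(EG - F^2)*sqrt(W^2)); E*n - 2*F*m + G*l = -144, EG - F^2 = 648, so H = (-1/9)/sqrt(8)


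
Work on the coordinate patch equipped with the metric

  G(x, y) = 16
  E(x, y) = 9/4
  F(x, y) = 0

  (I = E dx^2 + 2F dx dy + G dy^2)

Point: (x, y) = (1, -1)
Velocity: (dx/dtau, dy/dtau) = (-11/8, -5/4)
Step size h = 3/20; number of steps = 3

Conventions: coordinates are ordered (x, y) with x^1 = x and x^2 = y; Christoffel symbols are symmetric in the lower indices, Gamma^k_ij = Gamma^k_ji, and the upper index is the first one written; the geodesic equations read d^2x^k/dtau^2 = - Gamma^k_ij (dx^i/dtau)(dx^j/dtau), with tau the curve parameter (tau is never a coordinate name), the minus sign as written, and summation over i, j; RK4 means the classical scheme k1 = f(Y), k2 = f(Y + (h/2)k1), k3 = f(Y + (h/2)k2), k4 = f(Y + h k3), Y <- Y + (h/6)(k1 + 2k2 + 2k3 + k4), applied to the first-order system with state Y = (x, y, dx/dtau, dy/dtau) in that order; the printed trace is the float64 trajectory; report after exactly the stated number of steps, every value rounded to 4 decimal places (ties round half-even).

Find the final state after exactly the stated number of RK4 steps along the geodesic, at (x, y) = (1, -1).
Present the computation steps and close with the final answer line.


f(Y) = (dx/dtau, dy/dtau, -Gamma^x_ij Y'^i Y'^j, -Gamma^y_ij Y'^i Y'^j) with the Gammas evaluated at the stage position; h = 0.150000; intermediate values shown to 6 dp
step 0: x = 1.0000, y = -1.0000, dx/dtau = -1.3750, dy/dtau = -1.2500
step 1:
  k1: at (x, y) = (1.000000, -1.000000), (dx/dtau, dy/dtau) = (-1.375000, -1.250000); Gamma_xxx = 0.000000, Gamma_xxy = 0.000000, Gamma_xyy = 0.000000, Gamma_yxx = 0.000000, Gamma_yxy = 0.000000, Gamma_yyy = 0.000000; k1 = (-1.375000, -1.250000, 0.000000, 0.000000)
  k2: at (x, y) = (0.896875, -1.093750), (dx/dtau, dy/dtau) = (-1.375000, -1.250000); Gamma_xxx = 0.000000, Gamma_xxy = 0.000000, Gamma_xyy = 0.000000, Gamma_yxx = 0.000000, Gamma_yxy = 0.000000, Gamma_yyy = 0.000000; k2 = (-1.375000, -1.250000, 0.000000, 0.000000)
  k3: at (x, y) = (0.896875, -1.093750), (dx/dtau, dy/dtau) = (-1.375000, -1.250000); Gamma_xxx = 0.000000, Gamma_xxy = 0.000000, Gamma_xyy = 0.000000, Gamma_yxx = 0.000000, Gamma_yxy = 0.000000, Gamma_yyy = 0.000000; k3 = (-1.375000, -1.250000, 0.000000, 0.000000)
  k4: at (x, y) = (0.793750, -1.187500), (dx/dtau, dy/dtau) = (-1.375000, -1.250000); Gamma_xxx = 0.000000, Gamma_xxy = 0.000000, Gamma_xyy = 0.000000, Gamma_yxx = 0.000000, Gamma_yxy = 0.000000, Gamma_yyy = 0.000000; k4 = (-1.375000, -1.250000, 0.000000, 0.000000)
  Y <- Y + (h/6)(k1 + 2k2 + 2k3 + k4): x = 0.7937, y = -1.1875, dx/dtau = -1.3750, dy/dtau = -1.2500
step 2:
  k1: at (x, y) = (0.793750, -1.187500), (dx/dtau, dy/dtau) = (-1.375000, -1.250000); Gamma_xxx = 0.000000, Gamma_xxy = 0.000000, Gamma_xyy = 0.000000, Gamma_yxx = 0.000000, Gamma_yxy = 0.000000, Gamma_yyy = 0.000000; k1 = (-1.375000, -1.250000, 0.000000, 0.000000)
  k2: at (x, y) = (0.690625, -1.281250), (dx/dtau, dy/dtau) = (-1.375000, -1.250000); Gamma_xxx = 0.000000, Gamma_xxy = 0.000000, Gamma_xyy = 0.000000, Gamma_yxx = 0.000000, Gamma_yxy = 0.000000, Gamma_yyy = 0.000000; k2 = (-1.375000, -1.250000, 0.000000, 0.000000)
  k3: at (x, y) = (0.690625, -1.281250), (dx/dtau, dy/dtau) = (-1.375000, -1.250000); Gamma_xxx = 0.000000, Gamma_xxy = 0.000000, Gamma_xyy = 0.000000, Gamma_yxx = 0.000000, Gamma_yxy = 0.000000, Gamma_yyy = 0.000000; k3 = (-1.375000, -1.250000, 0.000000, 0.000000)
  k4: at (x, y) = (0.587500, -1.375000), (dx/dtau, dy/dtau) = (-1.375000, -1.250000); Gamma_xxx = 0.000000, Gamma_xxy = 0.000000, Gamma_xyy = 0.000000, Gamma_yxx = 0.000000, Gamma_yxy = 0.000000, Gamma_yyy = 0.000000; k4 = (-1.375000, -1.250000, 0.000000, 0.000000)
  Y <- Y + (h/6)(k1 + 2k2 + 2k3 + k4): x = 0.5875, y = -1.3750, dx/dtau = -1.3750, dy/dtau = -1.2500
step 3:
  k1: at (x, y) = (0.587500, -1.375000), (dx/dtau, dy/dtau) = (-1.375000, -1.250000); Gamma_xxx = 0.000000, Gamma_xxy = 0.000000, Gamma_xyy = 0.000000, Gamma_yxx = 0.000000, Gamma_yxy = 0.000000, Gamma_yyy = 0.000000; k1 = (-1.375000, -1.250000, 0.000000, 0.000000)
  k2: at (x, y) = (0.484375, -1.468750), (dx/dtau, dy/dtau) = (-1.375000, -1.250000); Gamma_xxx = 0.000000, Gamma_xxy = 0.000000, Gamma_xyy = 0.000000, Gamma_yxx = 0.000000, Gamma_yxy = 0.000000, Gamma_yyy = 0.000000; k2 = (-1.375000, -1.250000, 0.000000, 0.000000)
  k3: at (x, y) = (0.484375, -1.468750), (dx/dtau, dy/dtau) = (-1.375000, -1.250000); Gamma_xxx = 0.000000, Gamma_xxy = 0.000000, Gamma_xyy = 0.000000, Gamma_yxx = 0.000000, Gamma_yxy = 0.000000, Gamma_yyy = 0.000000; k3 = (-1.375000, -1.250000, 0.000000, 0.000000)
  k4: at (x, y) = (0.381250, -1.562500), (dx/dtau, dy/dtau) = (-1.375000, -1.250000); Gamma_xxx = 0.000000, Gamma_xxy = 0.000000, Gamma_xyy = 0.000000, Gamma_yxx = 0.000000, Gamma_yxy = 0.000000, Gamma_yyy = 0.000000; k4 = (-1.375000, -1.250000, 0.000000, 0.000000)
  Y <- Y + (h/6)(k1 + 2k2 + 2k3 + k4): x = 0.3812, y = -1.5625, dx/dtau = -1.3750, dy/dtau = -1.2500

Answer: x = 0.3812, y = -1.5625, dx/dtau = -1.3750, dy/dtau = -1.2500


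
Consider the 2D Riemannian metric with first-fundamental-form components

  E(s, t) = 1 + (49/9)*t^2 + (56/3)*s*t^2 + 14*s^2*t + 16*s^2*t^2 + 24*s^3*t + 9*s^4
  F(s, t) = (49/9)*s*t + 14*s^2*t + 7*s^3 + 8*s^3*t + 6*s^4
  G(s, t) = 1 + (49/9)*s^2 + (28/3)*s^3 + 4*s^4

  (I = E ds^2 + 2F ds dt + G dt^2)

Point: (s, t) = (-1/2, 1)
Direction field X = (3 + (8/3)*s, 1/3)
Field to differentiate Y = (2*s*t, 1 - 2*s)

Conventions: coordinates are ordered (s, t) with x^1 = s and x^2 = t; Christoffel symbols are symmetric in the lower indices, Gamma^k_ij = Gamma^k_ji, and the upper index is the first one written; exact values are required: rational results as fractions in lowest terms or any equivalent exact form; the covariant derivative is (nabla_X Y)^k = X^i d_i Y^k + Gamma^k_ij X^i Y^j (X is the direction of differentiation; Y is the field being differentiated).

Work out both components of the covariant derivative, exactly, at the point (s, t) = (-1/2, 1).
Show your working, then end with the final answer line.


E = 313/144, F = -13/18, G = 13/9 at the point
E_s = 13/6, E_t = 13/18, F_s = -11/36, F_t = -2/9, G_s = -4/9, G_t = 0
EG - F^2 = 377/144;  g^inv = (144/377) * [[13/9, 13/18], [13/18, 313/144]]
first-kind symbols [ij,l] = (1/2)(d_i g_jl + d_j g_il - d_l g_ij): [ss,s] = E_s/2 = 13/12, [ss,t] = F_s - E_t/2 = -2/3, [st,s] = E_t/2 = 13/36, [st,t] = G_s/2 = -2/9, [tt,s] = F_t - G_s/2 = 0, [tt,t] = G_t/2 = 0
Gamma^s_ij = (G*[ij,s] - F*[ij,t])/(EG - F^2), Gamma^t_ij = (E*[ij,t] - F*[ij,s])/(EG - F^2)
Gamma_sss = 12/29, Gamma_sst = 4/29, Gamma_stt = 0, Gamma_tss = -96/377, Gamma_tst = -32/377, Gamma_ttt = 0
X = (5/3, 1/3), Y = (-1, 2) at the point

Answer: (nabla_X Y)^s = 79/29, (nabla_X Y)^t = -3578/1131


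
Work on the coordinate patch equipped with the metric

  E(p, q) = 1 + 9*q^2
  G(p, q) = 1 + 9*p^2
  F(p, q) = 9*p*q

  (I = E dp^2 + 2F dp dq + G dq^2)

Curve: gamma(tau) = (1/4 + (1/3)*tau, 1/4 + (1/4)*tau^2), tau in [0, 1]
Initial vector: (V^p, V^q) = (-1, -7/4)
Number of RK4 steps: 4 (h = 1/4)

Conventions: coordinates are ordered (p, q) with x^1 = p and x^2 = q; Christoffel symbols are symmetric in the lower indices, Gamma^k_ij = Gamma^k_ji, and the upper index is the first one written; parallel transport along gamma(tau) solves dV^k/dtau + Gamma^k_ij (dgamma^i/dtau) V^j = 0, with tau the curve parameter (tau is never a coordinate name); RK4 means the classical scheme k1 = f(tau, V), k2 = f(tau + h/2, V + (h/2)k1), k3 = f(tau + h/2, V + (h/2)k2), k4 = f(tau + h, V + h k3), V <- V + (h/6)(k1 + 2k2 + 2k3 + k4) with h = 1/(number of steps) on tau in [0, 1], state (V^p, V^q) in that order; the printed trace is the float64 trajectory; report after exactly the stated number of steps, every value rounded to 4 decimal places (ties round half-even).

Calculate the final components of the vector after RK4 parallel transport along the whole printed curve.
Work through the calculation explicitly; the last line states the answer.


gamma'(tau) = (1/3, (1/2)*tau); f(tau, V)^k = -Gamma^k_ij(gamma(tau)) gamma'^i(tau) V^j; h = 1/4; intermediate values shown to 6 dp
curve data and Christoffel symbols at the stage parameters:
  tau = 0.000000: gamma = (0.250000, 0.250000), gamma' = (0.333333, 0.000000); Gamma_ppp = 0.000000, Gamma_ppq = 1.058824, Gamma_pqq = 0.000000, Gamma_qpp = 0.000000, Gamma_qpq = 1.058824, Gamma_qqq = 0.000000
  tau = 0.125000: gamma = (0.291667, 0.253906), gamma' = (0.333333, 0.062500); Gamma_ppp = 0.000000, Gamma_ppq = 0.974131, Gamma_pqq = 0.000000, Gamma_qpp = 0.000000, Gamma_qpq = 1.119002, Gamma_qqq = 0.000000
  tau = 0.250000: gamma = (0.333333, 0.265625), gamma' = (0.333333, 0.125000); Gamma_ppp = 0.000000, Gamma_ppq = 0.907255, Gamma_pqq = 0.000000, Gamma_qpp = 0.000000, Gamma_qpq = 1.138516, Gamma_qqq = 0.000000
  tau = 0.375000: gamma = (0.375000, 0.285156), gamma' = (0.333333, 0.187500); Gamma_ppp = 0.000000, Gamma_ppq = 0.856196, Gamma_pqq = 0.000000, Gamma_qpp = 0.000000, Gamma_qpq = 1.125956, Gamma_qqq = 0.000000
  tau = 0.500000: gamma = (0.416667, 0.312500), gamma' = (0.333333, 0.250000); Gamma_ppp = 0.000000, Gamma_ppq = 0.817253, Gamma_pqq = 0.000000, Gamma_qpp = 0.000000, Gamma_qpq = 1.089671, Gamma_qqq = 0.000000
  tau = 0.625000: gamma = (0.458333, 0.347656), gamma' = (0.333333, 0.312500); Gamma_ppp = 0.000000, Gamma_ppq = 0.786472, Gamma_pqq = 0.000000, Gamma_qpp = 0.000000, Gamma_qpq = 1.036847, Gamma_qqq = 0.000000
  tau = 0.750000: gamma = (0.500000, 0.390625), gamma' = (0.333333, 0.375000); Gamma_ppp = 0.000000, Gamma_ppq = 0.760416, Gamma_pqq = 0.000000, Gamma_qpp = 0.000000, Gamma_qpq = 0.973333, Gamma_qqq = 0.000000
  tau = 0.875000: gamma = (0.541667, 0.441406), gamma' = (0.333333, 0.437500); Gamma_ppp = 0.000000, Gamma_ppq = 0.736471, Gamma_pqq = 0.000000, Gamma_qpp = 0.000000, Gamma_qpq = 0.903752, Gamma_qqq = 0.000000
  tau = 1.000000: gamma = (0.583333, 0.500000), gamma' = (0.333333, 0.500000); Gamma_ppp = 0.000000, Gamma_ppq = 0.712871, Gamma_pqq = 0.000000, Gamma_qpp = 0.000000, Gamma_qpq = 0.831683, Gamma_qqq = 0.000000
step 0: V^p = -1.0000, V^q = -1.7500
step 1: k1 = (0.617647, 0.617647), k2 = (0.599356, 0.688491), k3 = (0.596620, 0.685348), k4 = (0.573908, 0.720198); V <- V + (h/6)(k1 + 2k2 + 2k3 + k4): V^p = -0.8507, V^q = -1.5798
step 2: k1 = (0.574225, 0.720596), k2 = (0.550201, 0.723551), k3 = (0.550577, 0.724047), k4 = (0.526731, 0.702307); V <- V + (h/6)(k1 + 2k2 + 2k3 + k4): V^p = -0.7131, V^q = -1.3998
step 3: k1 = (0.527036, 0.702715), k2 = (0.503018, 0.663154), k3 = (0.505052, 0.665836), k4 = (0.479965, 0.614355); V <- V + (h/6)(k1 + 2k2 + 2k3 + k4): V^p = -0.5871, V^q = -1.2342
step 4: k1 = (0.480261, 0.614734), k2 = (0.453956, 0.557067), k3 = (0.456785, 0.560538), k4 = (0.428547, 0.499972); V <- V + (h/6)(k1 + 2k2 + 2k3 + k4): V^p = -0.4734, V^q = -1.0946

Answer: V^p = -0.4734, V^q = -1.0946
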